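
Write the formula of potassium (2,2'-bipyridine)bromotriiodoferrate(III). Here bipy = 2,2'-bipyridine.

K[Fe(bipy)BrI3]

Ligands: 1 bromo (Br, -1), 3 iodo (I, -1), 1 2,2'-bipyridine (bipy, neutral). Ligand charge sum = -4.
With Fe in oxidation state +3, the complex ion is [Fe...]^1−.
Charge balance with potassium (+1) requires 1 complex ion per 1 potassium.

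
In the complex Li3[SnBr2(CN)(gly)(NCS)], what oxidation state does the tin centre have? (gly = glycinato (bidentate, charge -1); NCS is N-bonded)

+2

3 lithium outside the brackets (+1 each) → the complex ion is 3−.
Ligand charges: 1×CN = -1; 1×gly = -1; 1×NCS = -1; 2×Br = -2; sum -5.
Sn + (-5) = 3− ⇒ Sn is +2.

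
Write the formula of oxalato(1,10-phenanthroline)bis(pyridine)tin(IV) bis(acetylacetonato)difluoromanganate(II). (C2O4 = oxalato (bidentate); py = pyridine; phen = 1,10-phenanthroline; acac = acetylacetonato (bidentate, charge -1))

[Sn(C2O4)(phen)(py)2][Mn(acac)2F2]

Cation [Sn…]: ligand charges -2, Sn(IV) ⇒ ion charge 2+.
Anion [Mn…]: ligand charges -4, Mn(II) ⇒ ion charge 2−.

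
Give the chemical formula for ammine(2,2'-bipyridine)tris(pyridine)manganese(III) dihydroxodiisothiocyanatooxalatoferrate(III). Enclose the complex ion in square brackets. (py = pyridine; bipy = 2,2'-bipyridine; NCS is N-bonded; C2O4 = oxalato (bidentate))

[Mn(bipy)(NH3)(py)3][Fe(C2O4)(NCS)2(OH)2]

Cation [Mn…]: ligand charges 0, Mn(III) ⇒ ion charge 3+.
Anion [Fe…]: ligand charges -6, Fe(III) ⇒ ion charge 3−.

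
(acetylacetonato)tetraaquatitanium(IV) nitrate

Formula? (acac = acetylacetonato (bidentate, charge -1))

Ligands: 1 acetylacetonato (acac, -1), 4 aqua (H2O, neutral). Ligand charge sum = -1.
Charge balance with nitrate (-1) requires 1 complex ion per 3 nitrate.

[Ti(acac)(H2O)4](NO3)3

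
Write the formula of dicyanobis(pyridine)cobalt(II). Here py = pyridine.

[Co(CN)2(py)2]

Ligands: 2 cyano (CN, -1), 2 pyridine (py, neutral). Ligand charge sum = -2.
With Co in oxidation state +2, the complex ion is [Co...].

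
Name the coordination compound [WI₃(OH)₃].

trihydroxotriiodotungsten(VI)

There is no counter-ion, so the complex is neutral overall.
Ligand charges: 3×hydroxo (-1 each), 3×iodo (-1 each); total -6. So W + (-6) = 0, giving W = +6.
Ligands are named alphabetically: hydroxo before iodo.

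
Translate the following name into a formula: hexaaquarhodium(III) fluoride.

Ligands: 6 aqua (H2O, neutral). Ligand charge sum = 0.
With Rh in oxidation state +3, the complex ion is [Rh...]^3+.
Charge balance with fluoride (-1) requires 1 complex ion per 3 fluoride.

[Rh(H2O)6]F3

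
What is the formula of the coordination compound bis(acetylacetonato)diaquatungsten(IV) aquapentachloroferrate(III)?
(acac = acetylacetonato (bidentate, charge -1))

Cation [W…]: ligand charges -2, W(IV) ⇒ ion charge 2+.
Anion [Fe…]: ligand charges -5, Fe(III) ⇒ ion charge 2−.

[W(acac)2(H2O)2][FeCl5(H2O)]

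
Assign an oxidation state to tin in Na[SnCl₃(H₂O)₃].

+2

1 sodium outside the brackets (+1 each) → the complex ion is 1−.
Ligand charges: 3×H2O neutral; 3×Cl = -3; sum -3.
Sn + (-3) = 1− ⇒ Sn is +2.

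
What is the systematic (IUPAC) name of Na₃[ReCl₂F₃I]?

The 3 sodium counter-ions carry a total charge of +3, so each complex ion is 3−.
Ligand charges: 1×iodo (-1 each), 3×fluoro (-1 each), 2×chloro (-1 each); total -6. So Re + (-6) = 3−, giving Re = +3.
The complex ion is anionic, so rhenium takes the -ate form rhenate(III).

sodium dichlorotrifluoroiodorhenate(III)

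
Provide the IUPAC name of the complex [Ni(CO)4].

There is no counter-ion, so the complex is neutral overall.
Ligand charges: 4×carbonyl (neutral); total 0. So Ni + (0) = 0, giving Ni = 0.

tetracarbonylnickel(0)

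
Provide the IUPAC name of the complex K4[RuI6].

The 4 potassium counter-ions carry a total charge of +4, so each complex ion is 4−.
Ligand charges: 6×iodo (-1 each); total -6. So Ru + (-6) = 4−, giving Ru = +2.
The complex ion is anionic, so ruthenium takes the -ate form ruthenate(II).

potassium hexaiodoruthenate(II)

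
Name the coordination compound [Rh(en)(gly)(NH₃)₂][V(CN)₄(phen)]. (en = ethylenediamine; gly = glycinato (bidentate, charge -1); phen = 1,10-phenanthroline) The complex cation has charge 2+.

diammine(ethylenediamine)(glycinato)rhodium(III) tetracyano(1,10-phenanthroline)vanadate(II)

The complex cation is given as 2+; its ligand charges sum to -1, so Rh = +3.
A 1:1 salt means the anion carries the equal and opposite charge, 2−.
Anion: ligand charges sum to -4; for the ion to be 2−, V = +2.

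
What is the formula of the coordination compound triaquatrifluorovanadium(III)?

Ligands: 3 fluoro (F, -1), 3 aqua (H2O, neutral). Ligand charge sum = -3.
With V in oxidation state +3, the complex ion is [V...].

[VF3(H2O)3]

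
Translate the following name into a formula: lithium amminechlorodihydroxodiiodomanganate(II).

Ligands: 2 iodo (I, -1), 2 hydroxo (OH, -1), 1 chloro (Cl, -1), 1 ammine (NH3, neutral). Ligand charge sum = -5.
With Mn in oxidation state +2, the complex ion is [Mn...]^3−.
Charge balance with lithium (+1) requires 1 complex ion per 3 lithium.

Li3[MnClI2(NH3)(OH)2]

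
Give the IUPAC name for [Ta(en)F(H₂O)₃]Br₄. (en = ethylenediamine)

The 4 bromide counter-ions carry a total charge of -4, so each complex ion is 4+.
Ligand charges: 1×ethylenediamine (neutral), 1×fluoro (-1 each), 3×aqua (neutral); total -1. So Ta + (-1) = 4+, giving Ta = +5.
Ligands are named alphabetically: aqua before ethylenediamine before fluoro.

triaqua(ethylenediamine)fluorotantalum(V) bromide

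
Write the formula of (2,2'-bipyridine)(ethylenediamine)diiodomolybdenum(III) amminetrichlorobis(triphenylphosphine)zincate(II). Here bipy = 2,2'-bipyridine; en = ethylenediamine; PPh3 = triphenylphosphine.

[Mo(bipy)(en)I2][ZnCl3(NH3)(PPh3)2]

Cation [Mo…]: ligand charges -2, Mo(III) ⇒ ion charge 1+.
Anion [Zn…]: ligand charges -3, Zn(II) ⇒ ion charge 1−.
One 1+ cation balances one 1− anion.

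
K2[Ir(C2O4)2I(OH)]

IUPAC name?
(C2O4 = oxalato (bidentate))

potassium hydroxoiododioxalatoiridate(IV)

The 2 potassium counter-ions carry a total charge of +2, so each complex ion is 2−.
Ligand charges: 1×iodo (-1 each), 2×oxalato (-2 each), 1×hydroxo (-1 each); total -6. So Ir + (-6) = 2−, giving Ir = +4.
The complex ion is anionic, so iridium takes the -ate form iridate(IV).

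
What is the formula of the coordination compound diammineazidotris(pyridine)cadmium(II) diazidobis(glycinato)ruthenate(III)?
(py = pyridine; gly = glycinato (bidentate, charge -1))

[Cd(N3)(NH3)2(py)3][Ru(gly)2(N3)2]

Cation [Cd…]: ligand charges -1, Cd(II) ⇒ ion charge 1+.
Anion [Ru…]: ligand charges -4, Ru(III) ⇒ ion charge 1−.
One 1+ cation balances one 1− anion.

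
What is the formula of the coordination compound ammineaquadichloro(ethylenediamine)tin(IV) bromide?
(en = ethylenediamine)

[SnCl2(en)(H2O)(NH3)]Br2

Ligands: 2 chloro (Cl, -1), 1 ethylenediamine (en, neutral), 1 ammine (NH3, neutral), 1 aqua (H2O, neutral). Ligand charge sum = -2.
With Sn in oxidation state +4, the complex ion is [Sn...]^2+.
Charge balance with bromide (-1) requires 1 complex ion per 2 bromide.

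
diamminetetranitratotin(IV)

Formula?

[Sn(NH3)2(NO3)4]

Ligands: 2 ammine (NH3, neutral), 4 nitrato (NO3, -1). Ligand charge sum = -4.
With Sn in oxidation state +4, the complex ion is [Sn...].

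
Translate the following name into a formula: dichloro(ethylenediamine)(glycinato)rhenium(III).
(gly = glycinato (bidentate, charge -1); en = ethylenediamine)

Ligands: 2 chloro (Cl, -1), 1 glycinato (gly, -1), 1 ethylenediamine (en, neutral). Ligand charge sum = -3.
With Re in oxidation state +3, the complex ion is [Re...].

[ReCl2(en)(gly)]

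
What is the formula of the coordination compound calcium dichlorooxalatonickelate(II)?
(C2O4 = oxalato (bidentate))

Ca[Ni(C2O4)Cl2]

Ligands: 1 oxalato (C2O4, -2), 2 chloro (Cl, -1). Ligand charge sum = -4.
With Ni in oxidation state +2, the complex ion is [Ni...]^2−.
Charge balance with calcium (+2) requires 1 complex ion per 1 calcium.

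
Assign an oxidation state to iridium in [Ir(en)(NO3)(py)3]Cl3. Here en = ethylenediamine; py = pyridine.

3 chloride outside the brackets (-1 each) → the complex ion is 3+.
Ligand charges: 1×en neutral; 1×NO3 = -1; 3×py neutral; sum -1.
Ir + (-1) = 3+ ⇒ Ir is +4.

+4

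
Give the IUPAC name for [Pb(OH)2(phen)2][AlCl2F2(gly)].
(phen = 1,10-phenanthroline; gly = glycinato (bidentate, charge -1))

Aluminium is always +3 in its complexes; the anion's ligand charges sum to -5, so the complex anion is 2−.
A 1:1 salt means the cation carries the equal and opposite charge, 2+.
Cation: ligand charges sum to -2; for the ion to be 2+, Pb = +4.

dihydroxobis(1,10-phenanthroline)lead(IV) dichlorodifluoro(glycinato)aluminate(III)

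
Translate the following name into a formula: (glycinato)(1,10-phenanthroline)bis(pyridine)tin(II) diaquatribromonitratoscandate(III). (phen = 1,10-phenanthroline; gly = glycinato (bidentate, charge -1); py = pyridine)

Cation [Sn…]: ligand charges -1, Sn(II) ⇒ ion charge 1+.
Anion [Sc…]: ligand charges -4, Sc(III) ⇒ ion charge 1−.
One 1+ cation balances one 1− anion.

[Sn(gly)(phen)(py)2][ScBr3(H2O)2(NO3)]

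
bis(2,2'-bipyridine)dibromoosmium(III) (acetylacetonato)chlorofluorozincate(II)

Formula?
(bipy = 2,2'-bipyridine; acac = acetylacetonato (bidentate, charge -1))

Cation [Os…]: ligand charges -2, Os(III) ⇒ ion charge 1+.
Anion [Zn…]: ligand charges -3, Zn(II) ⇒ ion charge 1−.
One 1+ cation balances one 1− anion.

[Os(bipy)2Br2][Zn(acac)ClF]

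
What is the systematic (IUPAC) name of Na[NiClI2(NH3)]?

The 1 sodium counter-ion carries a total charge of +1, so each complex ion is 1−.
Ligand charges: 1×chloro (-1 each), 2×iodo (-1 each), 1×ammine (neutral); total -3. So Ni + (-3) = 1−, giving Ni = +2.
Ligands are named alphabetically: ammine before chloro before iodo.
The complex ion is anionic, so nickel takes the -ate form nickelate(II).

sodium amminechlorodiiodonickelate(II)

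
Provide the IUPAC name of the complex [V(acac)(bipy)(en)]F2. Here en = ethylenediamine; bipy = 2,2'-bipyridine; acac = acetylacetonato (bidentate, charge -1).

(acetylacetonato)(2,2'-bipyridine)(ethylenediamine)vanadium(III) fluoride

The 2 fluoride counter-ions carry a total charge of -2, so each complex ion is 2+.
Ligand charges: 1×ethylenediamine (neutral), 1×2,2'-bipyridine (neutral), 1×acetylacetonato (-1 each); total -1. So V + (-1) = 2+, giving V = +3.
Ligands are named alphabetically: acetylacetonato before bipyridine before ethylenediamine.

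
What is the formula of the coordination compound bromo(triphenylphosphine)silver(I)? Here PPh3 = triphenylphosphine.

Ligands: 1 bromo (Br, -1), 1 triphenylphosphine (PPh3, neutral). Ligand charge sum = -1.
With Ag in oxidation state +1, the complex ion is [Ag...].

[AgBr(PPh3)]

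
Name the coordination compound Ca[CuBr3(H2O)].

calcium aquatribromocuprate(I)

The 1 calcium counter-ion carries a total charge of +2, so each complex ion is 2−.
Ligand charges: 1×aqua (neutral), 3×bromo (-1 each); total -3. So Cu + (-3) = 2−, giving Cu = +1.
The complex ion is anionic, so copper takes the -ate form cuprate(I).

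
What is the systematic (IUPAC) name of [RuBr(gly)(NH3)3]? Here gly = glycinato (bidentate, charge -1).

There is no counter-ion, so the complex is neutral overall.
Ligand charges: 3×ammine (neutral), 1×bromo (-1 each), 1×glycinato (-1 each); total -2. So Ru + (-2) = 0, giving Ru = +2.
Ligands are named alphabetically: ammine before bromo before glycinato.

triamminebromo(glycinato)ruthenium(II)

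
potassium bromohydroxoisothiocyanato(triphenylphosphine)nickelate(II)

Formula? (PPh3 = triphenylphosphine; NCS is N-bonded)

Ligands: 1 hydroxo (OH, -1), 1 bromo (Br, -1), 1 triphenylphosphine (PPh3, neutral), 1 isothiocyanato (NCS, -1). Ligand charge sum = -3.
With Ni in oxidation state +2, the complex ion is [Ni...]^1−.
Charge balance with potassium (+1) requires 1 complex ion per 1 potassium.

K[NiBr(NCS)(OH)(PPh3)]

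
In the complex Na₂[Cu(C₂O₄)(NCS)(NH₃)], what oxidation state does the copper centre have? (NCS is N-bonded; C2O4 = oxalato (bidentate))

2 sodium outside the brackets (+1 each) → the complex ion is 2−.
Ligand charges: 1×NH3 neutral; 1×NCS = -1; 1×C2O4 = -2; sum -3.
Cu + (-3) = 2− ⇒ Cu is +1.

+1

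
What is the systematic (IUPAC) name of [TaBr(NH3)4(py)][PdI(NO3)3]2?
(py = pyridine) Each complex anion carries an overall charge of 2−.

tetraamminebromo(pyridine)tantalum(V) iodotrinitratopalladate(II)

Both ions are complex: the cation is named first with the plain metal name, the anion second with the -ate form; each ion's ligands are alphabetised independently.
The complex anion is given as 2−; its ligand charges sum to -4, so Pd = +2.
With 2 anions per cation, the cation must be 2×2 = 4+.
Cation: ligand charges sum to -1; for the ion to be 4+, Ta = +5.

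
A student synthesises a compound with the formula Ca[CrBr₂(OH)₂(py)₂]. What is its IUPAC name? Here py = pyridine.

calcium dibromodihydroxobis(pyridine)chromate(II)

The 1 calcium counter-ion carries a total charge of +2, so each complex ion is 2−.
Ligand charges: 2×bromo (-1 each), 2×hydroxo (-1 each), 2×pyridine (neutral); total -4. So Cr + (-4) = 2−, giving Cr = +2.
Ligands are named alphabetically: bromo before hydroxo before pyridine.
The complex ion is anionic, so chromium takes the -ate form chromate(II).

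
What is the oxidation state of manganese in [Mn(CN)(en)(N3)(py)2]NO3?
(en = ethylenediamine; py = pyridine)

1 nitrate outside the brackets (-1 each) → the complex ion is 1+.
Ligand charges: 1×en neutral; 2×py neutral; 1×CN = -1; 1×N3 = -1; sum -2.
Mn + (-2) = 1+ ⇒ Mn is +3.

+3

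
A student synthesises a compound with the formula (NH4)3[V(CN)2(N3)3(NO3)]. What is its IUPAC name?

The 3 ammonium counter-ions carry a total charge of +3, so each complex ion is 3−.
Ligand charges: 2×cyano (-1 each), 3×azido (-1 each), 1×nitrato (-1 each); total -6. So V + (-6) = 3−, giving V = +3.
Ligands are named alphabetically: azido before cyano before nitrato.
The complex ion is anionic, so vanadium takes the -ate form vanadate(III).

ammonium triazidodicyanonitratovanadate(III)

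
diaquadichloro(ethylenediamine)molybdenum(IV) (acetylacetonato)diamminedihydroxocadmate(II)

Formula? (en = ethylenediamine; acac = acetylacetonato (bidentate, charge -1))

[MoCl2(en)(H2O)2][Cd(acac)(NH3)2(OH)2]2

Cation [Mo…]: ligand charges -2, Mo(IV) ⇒ ion charge 2+.
Anion [Cd…]: ligand charges -3, Cd(II) ⇒ ion charge 1−.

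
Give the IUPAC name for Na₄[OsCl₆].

The 4 sodium counter-ions carry a total charge of +4, so each complex ion is 4−.
Ligand charges: 6×chloro (-1 each); total -6. So Os + (-6) = 4−, giving Os = +2.
The complex ion is anionic, so osmium takes the -ate form osmate(II).

sodium hexachloroosmate(II)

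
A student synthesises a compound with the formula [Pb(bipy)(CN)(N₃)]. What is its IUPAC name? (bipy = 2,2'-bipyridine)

There is no counter-ion, so the complex is neutral overall.
Ligand charges: 1×cyano (-1 each), 1×azido (-1 each), 1×2,2'-bipyridine (neutral); total -2. So Pb + (-2) = 0, giving Pb = +2.
Ligands are named alphabetically: azido before bipyridine before cyano.

azido(2,2'-bipyridine)cyanolead(II)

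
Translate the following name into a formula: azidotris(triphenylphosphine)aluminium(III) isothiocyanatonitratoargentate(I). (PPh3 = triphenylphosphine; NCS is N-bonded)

[Al(N3)(PPh3)3][Ag(NCS)(NO3)]2

Cation [Al…]: ligand charges -1, Al(III) ⇒ ion charge 2+.
Anion [Ag…]: ligand charges -2, Ag(I) ⇒ ion charge 1−.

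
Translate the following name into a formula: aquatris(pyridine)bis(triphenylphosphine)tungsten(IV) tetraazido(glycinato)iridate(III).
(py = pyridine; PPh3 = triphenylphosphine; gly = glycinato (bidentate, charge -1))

Cation [W…]: ligand charges 0, W(IV) ⇒ ion charge 4+.
Anion [Ir…]: ligand charges -5, Ir(III) ⇒ ion charge 2−.

[W(H2O)(PPh3)2(py)3][Ir(gly)(N3)4]2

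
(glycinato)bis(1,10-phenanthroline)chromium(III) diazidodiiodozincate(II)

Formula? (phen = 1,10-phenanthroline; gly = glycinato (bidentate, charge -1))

[Cr(gly)(phen)2][ZnI2(N3)2]

Cation [Cr…]: ligand charges -1, Cr(III) ⇒ ion charge 2+.
Anion [Zn…]: ligand charges -4, Zn(II) ⇒ ion charge 2−.
One 2+ cation balances one 2− anion.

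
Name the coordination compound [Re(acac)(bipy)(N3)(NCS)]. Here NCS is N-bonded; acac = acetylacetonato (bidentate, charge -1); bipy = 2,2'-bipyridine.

(acetylacetonato)azido(2,2'-bipyridine)isothiocyanatorhenium(III)

There is no counter-ion, so the complex is neutral overall.
Ligand charges: 1×isothiocyanato (-1 each), 1×acetylacetonato (-1 each), 1×azido (-1 each), 1×2,2'-bipyridine (neutral); total -3. So Re + (-3) = 0, giving Re = +3.
Ligands are named alphabetically: acetylacetonato before azido before bipyridine before isothiocyanato.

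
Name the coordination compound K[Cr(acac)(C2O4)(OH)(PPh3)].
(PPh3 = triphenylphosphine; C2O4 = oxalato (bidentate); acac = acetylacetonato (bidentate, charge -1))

potassium (acetylacetonato)hydroxooxalato(triphenylphosphine)chromate(III)

The 1 potassium counter-ion carries a total charge of +1, so each complex ion is 1−.
Ligand charges: 1×triphenylphosphine (neutral), 1×oxalato (-2 each), 1×acetylacetonato (-1 each), 1×hydroxo (-1 each); total -4. So Cr + (-4) = 1−, giving Cr = +3.
Ligands are named alphabetically: acetylacetonato before hydroxo before oxalato before triphenylphosphine.
The complex ion is anionic, so chromium takes the -ate form chromate(III).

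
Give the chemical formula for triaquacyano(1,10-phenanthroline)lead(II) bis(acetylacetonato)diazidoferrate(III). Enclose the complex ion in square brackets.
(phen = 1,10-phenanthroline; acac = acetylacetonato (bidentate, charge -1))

[Pb(CN)(H2O)3(phen)][Fe(acac)2(N3)2]

Cation [Pb…]: ligand charges -1, Pb(II) ⇒ ion charge 1+.
Anion [Fe…]: ligand charges -4, Fe(III) ⇒ ion charge 1−.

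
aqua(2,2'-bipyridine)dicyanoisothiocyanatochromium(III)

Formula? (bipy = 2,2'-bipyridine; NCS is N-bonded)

Ligands: 2 cyano (CN, -1), 1 aqua (H2O, neutral), 1 2,2'-bipyridine (bipy, neutral), 1 isothiocyanato (NCS, -1). Ligand charge sum = -3.
With Cr in oxidation state +3, the complex ion is [Cr...].

[Cr(bipy)(CN)2(H2O)(NCS)]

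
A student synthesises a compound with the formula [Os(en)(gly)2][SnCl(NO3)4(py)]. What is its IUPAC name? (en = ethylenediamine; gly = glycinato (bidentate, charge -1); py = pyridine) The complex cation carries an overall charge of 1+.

Both ions are complex: the cation is named first with the plain metal name, the anion second with the -ate form; each ion's ligands are alphabetised independently.
The complex cation is given as 1+; its ligand charges sum to -2, so Os = +3.
A 1:1 salt means the anion carries the equal and opposite charge, 1−.
Anion: ligand charges sum to -5; for the ion to be 1−, Sn = +4.

(ethylenediamine)bis(glycinato)osmium(III) chlorotetranitrato(pyridine)stannate(IV)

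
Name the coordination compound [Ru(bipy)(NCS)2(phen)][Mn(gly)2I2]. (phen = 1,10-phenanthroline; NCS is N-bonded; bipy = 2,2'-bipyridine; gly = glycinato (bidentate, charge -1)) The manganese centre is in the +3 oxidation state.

Mn is given as +3; the anion's ligand charges sum to -4, so the complex anion is 1−.
A 1:1 salt means the cation carries the equal and opposite charge, 1+.
Cation: ligand charges sum to -2; for the ion to be 1+, Ru = +3.

(2,2'-bipyridine)diisothiocyanato(1,10-phenanthroline)ruthenium(III) bis(glycinato)diiodomanganate(III)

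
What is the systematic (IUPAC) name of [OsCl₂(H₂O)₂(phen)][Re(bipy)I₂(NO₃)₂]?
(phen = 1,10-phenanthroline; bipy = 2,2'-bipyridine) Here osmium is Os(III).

diaquadichloro(1,10-phenanthroline)osmium(III) (2,2'-bipyridine)diiododinitratorhenate(III)

Both ions are complex: the cation is named first with the plain metal name, the anion second with the -ate form; each ion's ligands are alphabetised independently.
Os is given as +3; the cation's ligand charges sum to -2, so the complex cation is 1+.
A 1:1 salt means the anion carries the equal and opposite charge, 1−.
Anion: ligand charges sum to -4; for the ion to be 1−, Re = +3.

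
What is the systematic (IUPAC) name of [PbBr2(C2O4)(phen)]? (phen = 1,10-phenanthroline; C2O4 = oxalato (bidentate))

dibromooxalato(1,10-phenanthroline)lead(IV)

There is no counter-ion, so the complex is neutral overall.
Ligand charges: 1×1,10-phenanthroline (neutral), 1×oxalato (-2 each), 2×bromo (-1 each); total -4. So Pb + (-4) = 0, giving Pb = +4.
Ligands are named alphabetically: bromo before oxalato before phenanthroline.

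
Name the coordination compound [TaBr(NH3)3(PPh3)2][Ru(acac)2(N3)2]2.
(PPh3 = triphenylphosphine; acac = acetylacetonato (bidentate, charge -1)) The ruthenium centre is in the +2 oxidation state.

Ru is given as +2; the anion's ligand charges sum to -4, so the complex anion is 2−.
With 2 anions per cation, the cation must be 2×2 = 4+.
Cation: ligand charges sum to -1; for the ion to be 4+, Ta = +5.

triamminebromobis(triphenylphosphine)tantalum(V) bis(acetylacetonato)diazidoruthenate(II)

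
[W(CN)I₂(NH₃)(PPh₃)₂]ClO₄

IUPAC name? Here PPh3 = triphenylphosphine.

The 1 perchlorate counter-ion carries a total charge of -1, so each complex ion is 1+.
Ligand charges: 1×cyano (-1 each), 2×iodo (-1 each), 2×triphenylphosphine (neutral), 1×ammine (neutral); total -3. So W + (-3) = 1+, giving W = +4.
Ligands are named alphabetically: ammine before cyano before iodo before triphenylphosphine.

amminecyanodiiodobis(triphenylphosphine)tungsten(IV) perchlorate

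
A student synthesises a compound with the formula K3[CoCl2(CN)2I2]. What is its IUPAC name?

The 3 potassium counter-ions carry a total charge of +3, so each complex ion is 3−.
Ligand charges: 2×cyano (-1 each), 2×iodo (-1 each), 2×chloro (-1 each); total -6. So Co + (-6) = 3−, giving Co = +3.
Ligands are named alphabetically: chloro before cyano before iodo.
The complex ion is anionic, so cobalt takes the -ate form cobaltate(III).

potassium dichlorodicyanodiiodocobaltate(III)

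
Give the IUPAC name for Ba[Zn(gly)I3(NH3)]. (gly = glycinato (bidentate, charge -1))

The 1 barium counter-ion carries a total charge of +2, so each complex ion is 2−.
Ligand charges: 1×ammine (neutral), 3×iodo (-1 each), 1×glycinato (-1 each); total -4. So Zn + (-4) = 2−, giving Zn = +2.
The complex ion is anionic, so zinc takes the -ate form zincate(II).

barium ammine(glycinato)triiodozincate(II)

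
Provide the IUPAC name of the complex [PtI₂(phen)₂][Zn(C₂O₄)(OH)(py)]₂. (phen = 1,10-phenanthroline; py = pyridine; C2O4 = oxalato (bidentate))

diiodobis(1,10-phenanthroline)platinum(IV) hydroxooxalato(pyridine)zincate(II)

Zinc is always +2 in its complexes; the anion's ligand charges sum to -3, so the complex anion is 1−.
With 2 anions per cation, the cation must be 2×1 = 2+.
Cation: ligand charges sum to -2; for the ion to be 2+, Pt = +4.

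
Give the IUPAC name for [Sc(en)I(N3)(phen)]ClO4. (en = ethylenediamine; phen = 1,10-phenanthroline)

azido(ethylenediamine)iodo(1,10-phenanthroline)scandium(III) perchlorate

The 1 perchlorate counter-ion carries a total charge of -1, so each complex ion is 1+.
Ligand charges: 1×azido (-1 each), 1×ethylenediamine (neutral), 1×1,10-phenanthroline (neutral), 1×iodo (-1 each); total -2. So Sc + (-2) = 1+, giving Sc = +3.
Ligands are named alphabetically: azido before ethylenediamine before iodo before phenanthroline.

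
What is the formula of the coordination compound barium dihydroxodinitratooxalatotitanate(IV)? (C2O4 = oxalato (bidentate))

Ba[Ti(C2O4)(NO3)2(OH)2]

Ligands: 2 nitrato (NO3, -1), 1 oxalato (C2O4, -2), 2 hydroxo (OH, -1). Ligand charge sum = -6.
With Ti in oxidation state +4, the complex ion is [Ti...]^2−.
Charge balance with barium (+2) requires 1 complex ion per 1 barium.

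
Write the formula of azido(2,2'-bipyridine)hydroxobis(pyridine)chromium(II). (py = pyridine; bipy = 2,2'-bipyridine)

Ligands: 2 pyridine (py, neutral), 1 hydroxo (OH, -1), 1 2,2'-bipyridine (bipy, neutral), 1 azido (N3, -1). Ligand charge sum = -2.
With Cr in oxidation state +2, the complex ion is [Cr...].

[Cr(bipy)(N3)(OH)(py)2]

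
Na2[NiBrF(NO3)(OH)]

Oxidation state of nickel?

2 sodium outside the brackets (+1 each) → the complex ion is 2−.
Ligand charges: 1×NO3 = -1; 1×OH = -1; 1×Br = -1; 1×F = -1; sum -4.
Ni + (-4) = 2− ⇒ Ni is +2.

+2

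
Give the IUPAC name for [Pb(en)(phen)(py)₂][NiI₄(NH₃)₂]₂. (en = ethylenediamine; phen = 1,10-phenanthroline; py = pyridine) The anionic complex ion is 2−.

Both ions are complex: the cation is named first with the plain metal name, the anion second with the -ate form; each ion's ligands are alphabetised independently.
The complex anion is given as 2−; its ligand charges sum to -4, so Ni = +2.
With 2 anions per cation, the cation must be 2×2 = 4+.
Cation: ligand charges sum to 0; for the ion to be 4+, Pb = +4.

(ethylenediamine)(1,10-phenanthroline)bis(pyridine)lead(IV) diamminetetraiodonickelate(II)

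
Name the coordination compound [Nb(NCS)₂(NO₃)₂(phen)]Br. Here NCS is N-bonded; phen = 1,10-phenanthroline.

diisothiocyanatodinitrato(1,10-phenanthroline)niobium(V) bromide

The 1 bromide counter-ion carries a total charge of -1, so each complex ion is 1+.
Ligand charges: 2×isothiocyanato (-1 each), 2×nitrato (-1 each), 1×1,10-phenanthroline (neutral); total -4. So Nb + (-4) = 1+, giving Nb = +5.
Ligands are named alphabetically: isothiocyanato before nitrato before phenanthroline.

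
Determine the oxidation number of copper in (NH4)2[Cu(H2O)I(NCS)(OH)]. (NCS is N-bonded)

+1

2 ammonium outside the brackets (+1 each) → the complex ion is 2−.
Ligand charges: 1×H2O neutral; 1×OH = -1; 1×I = -1; 1×NCS = -1; sum -3.
Cu + (-3) = 2− ⇒ Cu is +1.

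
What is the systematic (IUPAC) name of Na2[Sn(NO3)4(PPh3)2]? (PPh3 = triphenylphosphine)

The 2 sodium counter-ions carry a total charge of +2, so each complex ion is 2−.
Ligand charges: 4×nitrato (-1 each), 2×triphenylphosphine (neutral); total -4. So Sn + (-4) = 2−, giving Sn = +2.
Ligands are named alphabetically: nitrato before triphenylphosphine.
The complex ion is anionic, so tin takes the -ate form stannate(II).

sodium tetranitratobis(triphenylphosphine)stannate(II)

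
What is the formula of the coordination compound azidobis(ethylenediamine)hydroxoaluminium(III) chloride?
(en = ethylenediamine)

[Al(en)2(N3)(OH)]Cl

Ligands: 2 ethylenediamine (en, neutral), 1 azido (N3, -1), 1 hydroxo (OH, -1). Ligand charge sum = -2.
With Al in oxidation state +3, the complex ion is [Al...]^1+.
Charge balance with chloride (-1) requires 1 complex ion per 1 chloride.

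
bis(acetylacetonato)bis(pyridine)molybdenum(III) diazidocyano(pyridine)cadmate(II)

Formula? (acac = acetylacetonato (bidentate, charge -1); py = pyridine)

Cation [Mo…]: ligand charges -2, Mo(III) ⇒ ion charge 1+.
Anion [Cd…]: ligand charges -3, Cd(II) ⇒ ion charge 1−.

[Mo(acac)2(py)2][Cd(CN)(N3)2(py)]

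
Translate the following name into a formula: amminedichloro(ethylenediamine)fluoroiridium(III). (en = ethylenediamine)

[IrCl2(en)F(NH3)]

Ligands: 1 ethylenediamine (en, neutral), 1 fluoro (F, -1), 2 chloro (Cl, -1), 1 ammine (NH3, neutral). Ligand charge sum = -3.
With Ir in oxidation state +3, the complex ion is [Ir...].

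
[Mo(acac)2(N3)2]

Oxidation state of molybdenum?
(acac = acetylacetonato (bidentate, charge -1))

No counter-ion: the bracketed complex is neutral.
Ligand charges: 2×N3 = -2; 2×acac = -2; sum -4.
Mo + (-4) = 0 ⇒ Mo is +4.

+4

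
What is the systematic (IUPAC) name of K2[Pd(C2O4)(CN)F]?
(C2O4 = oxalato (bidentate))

The 2 potassium counter-ions carry a total charge of +2, so each complex ion is 2−.
Ligand charges: 1×fluoro (-1 each), 1×oxalato (-2 each), 1×cyano (-1 each); total -4. So Pd + (-4) = 2−, giving Pd = +2.
Ligands are named alphabetically: cyano before fluoro before oxalato.
The complex ion is anionic, so palladium takes the -ate form palladate(II).

potassium cyanofluorooxalatopalladate(II)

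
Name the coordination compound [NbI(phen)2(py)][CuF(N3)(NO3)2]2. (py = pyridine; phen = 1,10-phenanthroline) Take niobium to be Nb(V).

iodobis(1,10-phenanthroline)(pyridine)niobium(V) azidofluorodinitratocuprate(II)

Both ions are complex: the cation is named first with the plain metal name, the anion second with the -ate form; each ion's ligands are alphabetised independently.
Nb is given as +5; the cation's ligand charges sum to -1, so the complex cation is 4+.
With 2 anions per cation, each anion must be 4/2 = 2−.
Anion: ligand charges sum to -4; for the ion to be 2−, Cu = +2.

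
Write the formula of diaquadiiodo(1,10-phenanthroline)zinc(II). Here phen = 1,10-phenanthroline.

[Zn(H2O)2I2(phen)]

Ligands: 1 1,10-phenanthroline (phen, neutral), 2 iodo (I, -1), 2 aqua (H2O, neutral). Ligand charge sum = -2.
With Zn in oxidation state +2, the complex ion is [Zn...].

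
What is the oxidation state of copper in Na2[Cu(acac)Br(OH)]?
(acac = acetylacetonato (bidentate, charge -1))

+1

2 sodium outside the brackets (+1 each) → the complex ion is 2−.
Ligand charges: 1×acac = -1; 1×Br = -1; 1×OH = -1; sum -3.
Cu + (-3) = 2− ⇒ Cu is +1.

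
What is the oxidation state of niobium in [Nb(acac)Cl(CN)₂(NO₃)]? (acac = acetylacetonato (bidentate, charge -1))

No counter-ion: the bracketed complex is neutral.
Ligand charges: 2×CN = -2; 1×Cl = -1; 1×NO3 = -1; 1×acac = -1; sum -5.
Nb + (-5) = 0 ⇒ Nb is +5.

+5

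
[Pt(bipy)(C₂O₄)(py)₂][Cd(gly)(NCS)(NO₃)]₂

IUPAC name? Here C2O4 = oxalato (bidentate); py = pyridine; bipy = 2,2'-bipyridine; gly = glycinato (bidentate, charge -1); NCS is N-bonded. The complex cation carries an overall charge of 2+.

(2,2'-bipyridine)oxalatobis(pyridine)platinum(IV) (glycinato)isothiocyanatonitratocadmate(II)

The complex cation is given as 2+; its ligand charges sum to -2, so Pt = +4.
With 2 anions per cation, each anion must be 2/2 = 1−.
Anion: ligand charges sum to -3; for the ion to be 1−, Cd = +2.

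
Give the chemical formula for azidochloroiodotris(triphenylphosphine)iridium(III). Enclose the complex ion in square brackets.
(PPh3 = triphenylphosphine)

Ligands: 3 triphenylphosphine (PPh3, neutral), 1 iodo (I, -1), 1 chloro (Cl, -1), 1 azido (N3, -1). Ligand charge sum = -3.
With Ir in oxidation state +3, the complex ion is [Ir...].

[IrClI(N3)(PPh3)3]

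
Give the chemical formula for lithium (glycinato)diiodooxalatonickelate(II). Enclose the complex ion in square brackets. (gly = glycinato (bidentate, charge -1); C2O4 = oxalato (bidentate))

Ligands: 1 glycinato (gly, -1), 1 oxalato (C2O4, -2), 2 iodo (I, -1). Ligand charge sum = -5.
With Ni in oxidation state +2, the complex ion is [Ni...]^3−.
Charge balance with lithium (+1) requires 1 complex ion per 3 lithium.

Li3[Ni(C2O4)(gly)I2]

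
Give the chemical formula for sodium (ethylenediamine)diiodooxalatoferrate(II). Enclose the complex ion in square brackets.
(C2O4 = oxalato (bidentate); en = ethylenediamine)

Ligands: 2 iodo (I, -1), 1 oxalato (C2O4, -2), 1 ethylenediamine (en, neutral). Ligand charge sum = -4.
Charge balance with sodium (+1) requires 1 complex ion per 2 sodium.

Na2[Fe(C2O4)(en)I2]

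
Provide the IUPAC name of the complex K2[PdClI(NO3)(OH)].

The 2 potassium counter-ions carry a total charge of +2, so each complex ion is 2−.
Ligand charges: 1×iodo (-1 each), 1×chloro (-1 each), 1×hydroxo (-1 each), 1×nitrato (-1 each); total -4. So Pd + (-4) = 2−, giving Pd = +2.
Ligands are named alphabetically: chloro before hydroxo before iodo before nitrato.
The complex ion is anionic, so palladium takes the -ate form palladate(II).

potassium chlorohydroxoiodonitratopalladate(II)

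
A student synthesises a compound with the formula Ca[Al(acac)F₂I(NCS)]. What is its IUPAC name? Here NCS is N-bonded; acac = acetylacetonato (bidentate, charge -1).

The 1 calcium counter-ion carries a total charge of +2, so each complex ion is 2−.
Ligand charges: 1×iodo (-1 each), 2×fluoro (-1 each), 1×isothiocyanato (-1 each), 1×acetylacetonato (-1 each); total -5. So Al + (-5) = 2−, giving Al = +3.
The complex ion is anionic, so aluminium takes the -ate form aluminate(III).

calcium (acetylacetonato)difluoroiodoisothiocyanatoaluminate(III)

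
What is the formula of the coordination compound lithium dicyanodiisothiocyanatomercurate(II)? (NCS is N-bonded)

Ligands: 2 cyano (CN, -1), 2 isothiocyanato (NCS, -1). Ligand charge sum = -4.
Charge balance with lithium (+1) requires 1 complex ion per 2 lithium.

Li2[Hg(CN)2(NCS)2]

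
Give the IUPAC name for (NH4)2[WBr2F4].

ammonium dibromotetrafluorotungstate(IV)

The 2 ammonium counter-ions carry a total charge of +2, so each complex ion is 2−.
Ligand charges: 2×bromo (-1 each), 4×fluoro (-1 each); total -6. So W + (-6) = 2−, giving W = +4.
Ligands are named alphabetically: bromo before fluoro.
The complex ion is anionic, so tungsten takes the -ate form tungstate(IV).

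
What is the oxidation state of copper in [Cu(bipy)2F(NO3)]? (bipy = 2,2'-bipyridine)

+2

No counter-ion: the bracketed complex is neutral.
Ligand charges: 1×NO3 = -1; 2×bipy neutral; 1×F = -1; sum -2.
Cu + (-2) = 0 ⇒ Cu is +2.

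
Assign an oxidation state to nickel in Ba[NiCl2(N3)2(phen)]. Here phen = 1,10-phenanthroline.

1 barium outside the brackets (+2 each) → the complex ion is 2−.
Ligand charges: 2×N3 = -2; 1×phen neutral; 2×Cl = -2; sum -4.
Ni + (-4) = 2− ⇒ Ni is +2.

+2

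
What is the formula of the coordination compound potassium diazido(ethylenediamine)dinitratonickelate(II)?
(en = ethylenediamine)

Ligands: 1 ethylenediamine (en, neutral), 2 azido (N3, -1), 2 nitrato (NO3, -1). Ligand charge sum = -4.
With Ni in oxidation state +2, the complex ion is [Ni...]^2−.
Charge balance with potassium (+1) requires 1 complex ion per 2 potassium.

K2[Ni(en)(N3)2(NO3)2]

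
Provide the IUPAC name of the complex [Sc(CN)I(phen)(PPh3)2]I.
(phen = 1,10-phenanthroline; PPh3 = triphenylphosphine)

The 1 iodide counter-ion carries a total charge of -1, so each complex ion is 1+.
Ligand charges: 1×1,10-phenanthroline (neutral), 1×iodo (-1 each), 2×triphenylphosphine (neutral), 1×cyano (-1 each); total -2. So Sc + (-2) = 1+, giving Sc = +3.
Ligands are named alphabetically: cyano before iodo before phenanthroline before triphenylphosphine.

cyanoiodo(1,10-phenanthroline)bis(triphenylphosphine)scandium(III) iodide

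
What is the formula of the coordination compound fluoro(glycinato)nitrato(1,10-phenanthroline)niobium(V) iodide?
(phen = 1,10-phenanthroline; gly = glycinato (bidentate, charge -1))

[NbF(gly)(NO3)(phen)]I2

Ligands: 1 1,10-phenanthroline (phen, neutral), 1 fluoro (F, -1), 1 glycinato (gly, -1), 1 nitrato (NO3, -1). Ligand charge sum = -3.
With Nb in oxidation state +5, the complex ion is [Nb...]^2+.
Charge balance with iodide (-1) requires 1 complex ion per 2 iodide.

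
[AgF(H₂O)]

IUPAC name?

aquafluorosilver(I)

There is no counter-ion, so the complex is neutral overall.
Ligand charges: 1×fluoro (-1 each), 1×aqua (neutral); total -1. So Ag + (-1) = 0, giving Ag = +1.
Ligands are named alphabetically: aqua before fluoro.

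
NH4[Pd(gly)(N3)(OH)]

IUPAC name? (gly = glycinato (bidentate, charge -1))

ammonium azido(glycinato)hydroxopalladate(II)

The 1 ammonium counter-ion carries a total charge of +1, so each complex ion is 1−.
Ligand charges: 1×azido (-1 each), 1×glycinato (-1 each), 1×hydroxo (-1 each); total -3. So Pd + (-3) = 1−, giving Pd = +2.
Ligands are named alphabetically: azido before glycinato before hydroxo.
The complex ion is anionic, so palladium takes the -ate form palladate(II).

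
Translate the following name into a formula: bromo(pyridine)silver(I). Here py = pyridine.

Ligands: 1 bromo (Br, -1), 1 pyridine (py, neutral). Ligand charge sum = -1.
With Ag in oxidation state +1, the complex ion is [Ag...].

[AgBr(py)]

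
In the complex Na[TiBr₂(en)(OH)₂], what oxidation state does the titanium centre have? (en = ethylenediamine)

1 sodium outside the brackets (+1 each) → the complex ion is 1−.
Ligand charges: 2×OH = -2; 1×en neutral; 2×Br = -2; sum -4.
Ti + (-4) = 1− ⇒ Ti is +3.

+3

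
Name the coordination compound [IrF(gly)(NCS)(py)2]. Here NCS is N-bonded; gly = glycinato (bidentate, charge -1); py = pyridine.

fluoro(glycinato)isothiocyanatobis(pyridine)iridium(III)

There is no counter-ion, so the complex is neutral overall.
Ligand charges: 1×isothiocyanato (-1 each), 1×fluoro (-1 each), 1×glycinato (-1 each), 2×pyridine (neutral); total -3. So Ir + (-3) = 0, giving Ir = +3.
Ligands are named alphabetically: fluoro before glycinato before isothiocyanato before pyridine.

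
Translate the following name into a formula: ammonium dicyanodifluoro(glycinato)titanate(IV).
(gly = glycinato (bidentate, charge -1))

NH4[Ti(CN)2F2(gly)]

Ligands: 2 cyano (CN, -1), 2 fluoro (F, -1), 1 glycinato (gly, -1). Ligand charge sum = -5.
With Ti in oxidation state +4, the complex ion is [Ti...]^1−.
Charge balance with ammonium (+1) requires 1 complex ion per 1 ammonium.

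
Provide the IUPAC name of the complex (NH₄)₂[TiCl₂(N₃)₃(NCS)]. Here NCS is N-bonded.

The 2 ammonium counter-ions carry a total charge of +2, so each complex ion is 2−.
Ligand charges: 1×isothiocyanato (-1 each), 3×azido (-1 each), 2×chloro (-1 each); total -6. So Ti + (-6) = 2−, giving Ti = +4.
The complex ion is anionic, so titanium takes the -ate form titanate(IV).

ammonium triazidodichloroisothiocyanatotitanate(IV)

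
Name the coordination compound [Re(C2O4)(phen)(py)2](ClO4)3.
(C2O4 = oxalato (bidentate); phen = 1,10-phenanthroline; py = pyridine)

oxalato(1,10-phenanthroline)bis(pyridine)rhenium(V) perchlorate

The 3 perchlorate counter-ions carry a total charge of -3, so each complex ion is 3+.
Ligand charges: 1×oxalato (-2 each), 1×1,10-phenanthroline (neutral), 2×pyridine (neutral); total -2. So Re + (-2) = 3+, giving Re = +5.
Ligands are named alphabetically: oxalato before phenanthroline before pyridine.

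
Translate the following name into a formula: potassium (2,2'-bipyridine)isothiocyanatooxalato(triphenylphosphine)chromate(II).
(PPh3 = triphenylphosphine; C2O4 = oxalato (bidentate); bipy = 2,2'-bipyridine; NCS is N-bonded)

K[Cr(bipy)(C2O4)(NCS)(PPh3)]

Ligands: 1 triphenylphosphine (PPh3, neutral), 1 oxalato (C2O4, -2), 1 2,2'-bipyridine (bipy, neutral), 1 isothiocyanato (NCS, -1). Ligand charge sum = -3.
With Cr in oxidation state +2, the complex ion is [Cr...]^1−.
Charge balance with potassium (+1) requires 1 complex ion per 1 potassium.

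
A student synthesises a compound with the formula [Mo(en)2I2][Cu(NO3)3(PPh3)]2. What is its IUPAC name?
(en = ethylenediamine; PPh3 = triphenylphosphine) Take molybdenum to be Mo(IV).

bis(ethylenediamine)diiodomolybdenum(IV) trinitrato(triphenylphosphine)cuprate(II)

Mo is given as +4; the cation's ligand charges sum to -2, so the complex cation is 2+.
With 2 anions per cation, each anion must be 2/2 = 1−.
Anion: ligand charges sum to -3; for the ion to be 1−, Cu = +2.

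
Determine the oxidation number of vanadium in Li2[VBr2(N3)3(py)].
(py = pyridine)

+3

2 lithium outside the brackets (+1 each) → the complex ion is 2−.
Ligand charges: 2×Br = -2; 3×N3 = -3; 1×py neutral; sum -5.
V + (-5) = 2− ⇒ V is +3.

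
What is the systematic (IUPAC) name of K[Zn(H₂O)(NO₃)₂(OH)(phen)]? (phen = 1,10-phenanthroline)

potassium aquahydroxodinitrato(1,10-phenanthroline)zincate(II)

The 1 potassium counter-ion carries a total charge of +1, so each complex ion is 1−.
Ligand charges: 1×aqua (neutral), 1×hydroxo (-1 each), 2×nitrato (-1 each), 1×1,10-phenanthroline (neutral); total -3. So Zn + (-3) = 1−, giving Zn = +2.
The complex ion is anionic, so zinc takes the -ate form zincate(II).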